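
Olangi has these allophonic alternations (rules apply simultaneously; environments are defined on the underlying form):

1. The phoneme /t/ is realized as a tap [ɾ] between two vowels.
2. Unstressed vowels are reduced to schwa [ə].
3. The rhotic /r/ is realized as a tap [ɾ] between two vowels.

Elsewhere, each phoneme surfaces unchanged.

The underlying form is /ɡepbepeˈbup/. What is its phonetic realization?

[ɡəpbəpəˈbup]

/e/ meets the environment for rule 2 (in an unstressed syllable) → [ə].
/e/ (between /b/ and /p/) occurs in an unstressed syllable → [ə] by rule 2.
/e/ (between /p/ and /b/): in an unstressed syllable, so rule 2 applies → [ə].
/u/ (between /b/ and /p/): rule 2 targets it, but not in an unstressed syllable → unchanged [u].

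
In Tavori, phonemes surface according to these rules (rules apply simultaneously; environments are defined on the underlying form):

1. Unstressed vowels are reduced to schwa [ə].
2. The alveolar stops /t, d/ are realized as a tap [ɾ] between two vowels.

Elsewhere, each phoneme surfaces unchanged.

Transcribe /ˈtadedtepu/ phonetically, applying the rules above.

[ˈtaɾədtəpə]

/t/ (word-initial) fails the environment for rule 2, so it stays [t].
/a/ — between /t/ and /d/; rule 1 does not apply here → [a].
Rule 2 applies to /d/ (between /a/ and /e/: between two vowels) → [ɾ].
/e/ meets the environment for rule 1 (in an unstressed syllable) → [ə].
/d/ (between /e/ and /t/) fails the environment for rule 2, so it stays [d].
/t/ (between /d/ and /e/) is in the target of rule 2 but the environment (between two vowels) is not met → [t].
Rule 1 applies to /e/ (between /t/ and /p/: in an unstressed syllable) → [ə].
/p/ — not in any rule's target class → [p].
/u/ (word-final) occurs in an unstressed syllable → [ə] by rule 1.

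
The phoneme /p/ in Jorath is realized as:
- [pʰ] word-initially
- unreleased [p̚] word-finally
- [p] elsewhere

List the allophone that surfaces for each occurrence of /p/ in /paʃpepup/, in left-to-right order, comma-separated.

[pʰ], [p], [p], [p̚]

Occurrence 1 (position 1): word-initially → [pʰ].
Occurrence 2 (position 4): no conditioning environment matches → elsewhere allophone [p].
Occurrence 3 (position 6): no conditioning environment matches → elsewhere allophone [p].
Occurrence 4 (position 8): word-finally → [p̚].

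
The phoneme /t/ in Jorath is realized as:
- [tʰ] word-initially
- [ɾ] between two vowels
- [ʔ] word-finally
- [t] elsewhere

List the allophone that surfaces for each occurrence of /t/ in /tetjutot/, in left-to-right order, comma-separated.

[tʰ], [t], [ɾ], [ʔ]

Occurrence 1 (position 1): word-initially → [tʰ].
Occurrence 2 (position 3): no conditioning environment matches → elsewhere allophone [t].
Occurrence 3 (position 6): between two vowels → [ɾ].
Occurrence 4 (position 8): word-finally → [ʔ].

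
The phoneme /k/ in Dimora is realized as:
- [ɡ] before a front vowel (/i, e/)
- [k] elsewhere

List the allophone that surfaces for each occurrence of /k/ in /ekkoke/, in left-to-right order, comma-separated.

Occurrence 1 (position 2): no conditioning environment matches → elsewhere allophone [k].
Occurrence 2 (position 3): no conditioning environment matches → elsewhere allophone [k].
Occurrence 3 (position 5): before a front vowel (/i, e/) → [ɡ].

[k], [k], [ɡ]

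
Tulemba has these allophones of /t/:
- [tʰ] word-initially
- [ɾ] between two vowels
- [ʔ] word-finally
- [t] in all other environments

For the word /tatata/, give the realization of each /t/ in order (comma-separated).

Occurrence 1 (position 1): word-initially → [tʰ].
Occurrence 2 (position 3): between two vowels → [ɾ].
Occurrence 3 (position 5): between two vowels → [ɾ].

[tʰ], [ɾ], [ɾ]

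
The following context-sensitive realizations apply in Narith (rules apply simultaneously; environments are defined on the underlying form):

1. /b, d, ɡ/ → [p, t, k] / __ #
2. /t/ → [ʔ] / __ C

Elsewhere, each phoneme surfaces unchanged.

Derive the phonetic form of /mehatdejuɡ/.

/t/ (between /a/ and /d/) occurs immediately before a consonant → [ʔ] by rule 2.
/d/ — between /t/ and /e/; rule 1 does not apply here → [d].
Rule 1 applies to /ɡ/ (word-final: word-finally) → [k].

[mehaʔdejuk]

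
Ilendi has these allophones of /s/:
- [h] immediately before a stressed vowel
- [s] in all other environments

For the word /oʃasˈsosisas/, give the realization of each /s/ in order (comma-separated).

Occurrence 1 (position 4): no conditioning environment matches → elsewhere allophone [s].
Occurrence 2 (position 5): immediately before a stressed vowel → [h].
Occurrence 3 (position 7): no conditioning environment matches → elsewhere allophone [s].
Occurrence 4 (position 9): no conditioning environment matches → elsewhere allophone [s].
Occurrence 5 (position 11): no conditioning environment matches → elsewhere allophone [s].

[s], [h], [s], [s], [s]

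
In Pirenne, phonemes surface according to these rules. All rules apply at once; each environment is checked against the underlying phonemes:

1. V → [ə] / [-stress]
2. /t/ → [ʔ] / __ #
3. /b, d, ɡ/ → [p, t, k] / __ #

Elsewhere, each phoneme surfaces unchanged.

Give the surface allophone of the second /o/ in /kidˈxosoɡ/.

[ə]

/o/ — between /s/ and /ɡ/, in an unstressed syllable — surfaces as [ə] (rule 1).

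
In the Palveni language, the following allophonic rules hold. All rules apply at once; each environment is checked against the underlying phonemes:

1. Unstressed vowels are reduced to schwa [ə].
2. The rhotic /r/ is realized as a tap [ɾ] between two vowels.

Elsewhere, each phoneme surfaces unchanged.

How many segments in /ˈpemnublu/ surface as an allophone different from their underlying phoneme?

Segments that undergo a rule: /u/ → [ə] (rule 1); /u/ → [ə] (rule 1).
All other segments surface unchanged.

2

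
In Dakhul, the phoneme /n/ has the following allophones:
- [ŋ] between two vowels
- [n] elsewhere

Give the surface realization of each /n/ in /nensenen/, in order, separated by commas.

Occurrence 1 (position 1): no conditioning environment matches → elsewhere allophone [n].
Occurrence 2 (position 3): no conditioning environment matches → elsewhere allophone [n].
Occurrence 3 (position 6): between two vowels → [ŋ].
Occurrence 4 (position 8): no conditioning environment matches → elsewhere allophone [n].

[n], [n], [ŋ], [n]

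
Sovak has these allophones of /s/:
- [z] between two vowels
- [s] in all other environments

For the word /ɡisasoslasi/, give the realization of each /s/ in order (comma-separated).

[z], [z], [s], [z]

Occurrence 1 (position 3): between two vowels → [z].
Occurrence 2 (position 5): between two vowels → [z].
Occurrence 3 (position 7): no conditioning environment matches → elsewhere allophone [s].
Occurrence 4 (position 10): between two vowels → [z].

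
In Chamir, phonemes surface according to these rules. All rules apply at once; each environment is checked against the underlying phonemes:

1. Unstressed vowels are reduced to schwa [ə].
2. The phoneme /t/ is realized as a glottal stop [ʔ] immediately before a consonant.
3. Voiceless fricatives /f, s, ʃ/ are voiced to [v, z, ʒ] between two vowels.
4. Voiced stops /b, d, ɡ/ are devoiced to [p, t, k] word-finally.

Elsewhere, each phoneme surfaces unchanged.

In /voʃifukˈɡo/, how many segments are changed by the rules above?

5

Segments that undergo a rule: /o/ → [ə] (rule 1); /ʃ/ → [ʒ] (rule 3); /i/ → [ə] (rule 1); /f/ → [v] (rule 3); /u/ → [ə] (rule 1).
All other segments surface unchanged.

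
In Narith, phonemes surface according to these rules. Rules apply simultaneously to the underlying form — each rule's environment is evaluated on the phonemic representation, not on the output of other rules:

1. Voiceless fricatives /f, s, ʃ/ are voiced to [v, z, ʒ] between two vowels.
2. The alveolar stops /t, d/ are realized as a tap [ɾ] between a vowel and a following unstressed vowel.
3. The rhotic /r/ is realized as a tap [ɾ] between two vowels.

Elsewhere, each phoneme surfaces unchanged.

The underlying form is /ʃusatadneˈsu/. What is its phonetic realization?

[ʃuzaɾadneˈzu]

/ʃ/ — word-initial; rule 1 does not apply here → [ʃ].
/u/ (between /ʃ/ and /s/) is unaffected → [u].
Rule 1 applies to /s/ (between /u/ and /a/: between two vowels) → [z].
/a/ — not in any rule's target class → [a].
/t/ — between /a/ and /a/, between a vowel and a following unstressed vowel — surfaces as [ɾ] (rule 2).
/a/ stays [a].
/d/ (between /a/ and /n/) is in the target of rule 2 but the environment (between a vowel and a following unstressed vowel) is not met → [d].
/n/ stays [n].
/e/ (between /n/ and /s/) is unaffected → [e].
/s/ (between /e/ and /u/) occurs between two vowels → [z] by rule 1.
/u/ (word-final) is unaffected → [u].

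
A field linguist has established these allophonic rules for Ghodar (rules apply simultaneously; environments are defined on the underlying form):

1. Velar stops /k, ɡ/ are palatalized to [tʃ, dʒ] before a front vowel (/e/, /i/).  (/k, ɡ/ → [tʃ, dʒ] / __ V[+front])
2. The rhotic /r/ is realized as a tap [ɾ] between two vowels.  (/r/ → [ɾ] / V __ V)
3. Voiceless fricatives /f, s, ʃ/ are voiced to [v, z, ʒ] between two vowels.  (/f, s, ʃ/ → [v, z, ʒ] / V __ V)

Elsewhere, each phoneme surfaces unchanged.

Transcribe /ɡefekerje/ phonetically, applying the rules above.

/ɡ/ — word-initial, before a front vowel — surfaces as [dʒ] (rule 1).
/e/ — not in any rule's target class → [e].
Rule 3 applies to /f/ (between /e/ and /e/: between two vowels) → [v].
/e/ (between /f/ and /k/) is unaffected → [e].
Rule 1 applies to /k/ (between /e/ and /e/: before a front vowel) → [tʃ].
/e/ (between /k/ and /r/) is unaffected → [e].
/r/ (between /e/ and /j/) fails the environment for rule 2, so it stays [r].
/j/ stays [j].
/e/ (word-final): no rule targets it → [e].

[dʒevetʃerje]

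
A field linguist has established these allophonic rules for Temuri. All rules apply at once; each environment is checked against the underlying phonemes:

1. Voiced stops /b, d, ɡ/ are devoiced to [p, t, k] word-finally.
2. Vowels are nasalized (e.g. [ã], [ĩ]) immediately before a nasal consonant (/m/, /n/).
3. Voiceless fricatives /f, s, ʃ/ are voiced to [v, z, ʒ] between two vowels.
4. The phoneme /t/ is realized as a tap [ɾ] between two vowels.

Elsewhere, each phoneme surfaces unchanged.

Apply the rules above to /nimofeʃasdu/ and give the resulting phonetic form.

/n/ stays [n].
/i/ (between /n/ and /m/): before a nasal consonant, so rule 2 applies → [ĩ].
/m/ — not in any rule's target class → [m].
/o/ (between /m/ and /f/): rule 2 targets it, but not before a nasal consonant → unchanged [o].
/f/ meets the environment for rule 3 (between two vowels) → [v].
/e/ (between /f/ and /ʃ/) is in the target of rule 2 but the environment (before a nasal consonant) is not met → [e].
Rule 3 applies to /ʃ/ (between /e/ and /a/: between two vowels) → [ʒ].
/a/ (between /ʃ/ and /s/) is in the target of rule 2 but the environment (before a nasal consonant) is not met → [a].
/s/ — between /a/ and /d/; rule 3 does not apply here → [s].
/d/ (between /s/ and /u/) fails the environment for rule 1, so it stays [d].
/u/ (word-final) is in the target of rule 2 but the environment (before a nasal consonant) is not met → [u].

[nĩmoveʒasdu]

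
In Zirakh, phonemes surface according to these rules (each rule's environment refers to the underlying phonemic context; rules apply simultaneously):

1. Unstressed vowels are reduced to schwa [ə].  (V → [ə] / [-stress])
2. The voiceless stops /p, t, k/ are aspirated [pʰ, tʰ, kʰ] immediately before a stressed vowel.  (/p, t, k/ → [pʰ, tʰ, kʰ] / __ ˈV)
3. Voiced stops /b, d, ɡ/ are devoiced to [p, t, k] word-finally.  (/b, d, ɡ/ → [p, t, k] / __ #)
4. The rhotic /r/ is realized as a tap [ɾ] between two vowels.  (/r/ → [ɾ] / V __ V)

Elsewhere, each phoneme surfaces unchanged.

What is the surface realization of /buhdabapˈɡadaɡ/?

[bəhdəbəpˈɡadək]

/b/ (word-initial) is in the target of rule 3 but the environment (word-finally) is not met → [b].
/u/ (between /b/ and /h/) occurs in an unstressed syllable → [ə] by rule 1.
/h/ (between /u/ and /d/) is unaffected → [h].
/d/ (between /h/ and /a/): rule 3 targets it, but not word-finally → unchanged [d].
Rule 1 applies to /a/ (between /d/ and /b/: in an unstressed syllable) → [ə].
/b/ — between /a/ and /a/; rule 3 does not apply here → [b].
/a/ meets the environment for rule 1 (in an unstressed syllable) → [ə].
/p/ (between /a/ and /ɡ/) fails the environment for rule 2, so it stays [p].
/ɡ/ — between /p/ and /a/; rule 3 does not apply here → [ɡ].
/a/ — between /ɡ/ and /d/; rule 1 does not apply here → [a].
/d/ (between /a/ and /a/): rule 3 targets it, but not word-finally → unchanged [d].
/a/ meets the environment for rule 1 (in an unstressed syllable) → [ə].
/ɡ/ — word-final, word-finally — surfaces as [k] (rule 3).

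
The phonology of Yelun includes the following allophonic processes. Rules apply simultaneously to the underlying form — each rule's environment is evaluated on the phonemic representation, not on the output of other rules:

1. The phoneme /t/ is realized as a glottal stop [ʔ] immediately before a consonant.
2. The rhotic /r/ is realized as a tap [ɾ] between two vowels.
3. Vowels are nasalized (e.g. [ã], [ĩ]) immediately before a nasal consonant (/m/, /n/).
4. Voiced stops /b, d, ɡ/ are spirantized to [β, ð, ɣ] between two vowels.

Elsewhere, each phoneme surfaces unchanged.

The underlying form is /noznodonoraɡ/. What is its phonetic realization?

/o/ (between /n/ and /z/): rule 3 targets it, but not before a nasal consonant → unchanged [o].
/o/ (between /n/ and /d/) fails the environment for rule 3, so it stays [o].
/d/ (between /o/ and /o/): between two vowels, so rule 4 applies → [ð].
/o/ (between /d/ and /n/) occurs before a nasal consonant → [õ] by rule 3.
/o/ (between /n/ and /r/): rule 3 targets it, but not before a nasal consonant → unchanged [o].
Rule 2 applies to /r/ (between /o/ and /a/: between two vowels) → [ɾ].
/a/ (between /r/ and /ɡ/) is in the target of rule 3 but the environment (before a nasal consonant) is not met → [a].
/ɡ/ — word-final; rule 4 does not apply here → [ɡ].

[noznoðõnoɾaɡ]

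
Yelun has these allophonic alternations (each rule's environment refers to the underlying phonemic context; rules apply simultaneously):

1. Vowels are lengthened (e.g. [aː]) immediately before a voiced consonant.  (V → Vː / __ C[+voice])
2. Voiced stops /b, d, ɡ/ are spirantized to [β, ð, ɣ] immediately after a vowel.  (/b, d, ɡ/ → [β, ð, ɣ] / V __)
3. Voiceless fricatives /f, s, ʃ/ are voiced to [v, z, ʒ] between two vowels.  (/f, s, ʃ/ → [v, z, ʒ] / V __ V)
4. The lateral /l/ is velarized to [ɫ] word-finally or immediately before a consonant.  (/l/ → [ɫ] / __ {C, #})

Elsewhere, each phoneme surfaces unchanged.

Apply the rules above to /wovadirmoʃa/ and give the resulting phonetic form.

[woːvaːðiːrmoʒa]

/w/ stays [w].
/o/ — between /w/ and /v/, before a voiced consonant — surfaces as [oː] (rule 1).
/v/ (between /o/ and /a/) is unaffected → [v].
Rule 1 applies to /a/ (between /v/ and /d/: before a voiced consonant) → [aː].
/d/ (between /a/ and /i/) occurs immediately after a vowel → [ð] by rule 2.
/i/ (between /d/ and /r/) occurs before a voiced consonant → [iː] by rule 1.
/r/ — not in any rule's target class → [r].
/m/ — not in any rule's target class → [m].
/o/ — between /m/ and /ʃ/; rule 1 does not apply here → [o].
/ʃ/ (between /o/ and /a/) occurs between two vowels → [ʒ] by rule 3.
/a/ (word-final): rule 1 targets it, but not before a voiced consonant → unchanged [a].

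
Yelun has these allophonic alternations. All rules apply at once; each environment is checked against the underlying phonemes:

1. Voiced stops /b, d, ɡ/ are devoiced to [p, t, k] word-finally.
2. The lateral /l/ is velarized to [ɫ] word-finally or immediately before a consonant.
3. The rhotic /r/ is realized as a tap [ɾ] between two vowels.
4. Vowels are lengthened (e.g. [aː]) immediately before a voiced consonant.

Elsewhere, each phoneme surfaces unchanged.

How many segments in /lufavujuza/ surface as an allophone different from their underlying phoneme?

3

Segments that undergo a rule: /a/ → [aː] (rule 4); /u/ → [uː] (rule 4); /u/ → [uː] (rule 4).
All other segments surface unchanged.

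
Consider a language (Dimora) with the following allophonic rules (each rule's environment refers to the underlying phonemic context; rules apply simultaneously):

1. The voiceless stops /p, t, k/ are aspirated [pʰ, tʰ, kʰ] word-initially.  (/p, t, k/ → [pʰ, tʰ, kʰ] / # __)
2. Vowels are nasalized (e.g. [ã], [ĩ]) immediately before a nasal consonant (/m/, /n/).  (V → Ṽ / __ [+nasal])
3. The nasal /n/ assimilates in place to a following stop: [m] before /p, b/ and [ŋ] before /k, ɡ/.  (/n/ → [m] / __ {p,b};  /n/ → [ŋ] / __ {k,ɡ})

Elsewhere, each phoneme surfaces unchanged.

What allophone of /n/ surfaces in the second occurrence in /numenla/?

/n/ (between /e/ and /l/) is in the target of rule 3 but the environment (before a labial or velar stop) is not met → [n].

[n]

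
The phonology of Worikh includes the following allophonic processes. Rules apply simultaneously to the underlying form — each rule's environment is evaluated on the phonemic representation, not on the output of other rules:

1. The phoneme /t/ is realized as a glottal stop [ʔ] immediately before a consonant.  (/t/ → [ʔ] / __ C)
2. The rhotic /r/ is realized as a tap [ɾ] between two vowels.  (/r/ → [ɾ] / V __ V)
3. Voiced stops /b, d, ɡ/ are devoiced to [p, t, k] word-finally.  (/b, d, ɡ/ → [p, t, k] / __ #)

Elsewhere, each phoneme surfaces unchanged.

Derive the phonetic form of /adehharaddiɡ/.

[adehhaɾaddik]

/a/ (word-initial) is unaffected → [a].
/d/ — between /a/ and /e/; rule 3 does not apply here → [d].
/e/ — not in any rule's target class → [e].
/h/ stays [h].
/h/ — not in any rule's target class → [h].
/a/ stays [a].
/r/ meets the environment for rule 2 (between two vowels) → [ɾ].
/a/ — not in any rule's target class → [a].
/d/ — between /a/ and /d/; rule 3 does not apply here → [d].
/d/ (between /d/ and /i/) is in the target of rule 3 but the environment (word-finally) is not met → [d].
/i/ (between /d/ and /ɡ/) is unaffected → [i].
/ɡ/ (word-final) occurs word-finally → [k] by rule 3.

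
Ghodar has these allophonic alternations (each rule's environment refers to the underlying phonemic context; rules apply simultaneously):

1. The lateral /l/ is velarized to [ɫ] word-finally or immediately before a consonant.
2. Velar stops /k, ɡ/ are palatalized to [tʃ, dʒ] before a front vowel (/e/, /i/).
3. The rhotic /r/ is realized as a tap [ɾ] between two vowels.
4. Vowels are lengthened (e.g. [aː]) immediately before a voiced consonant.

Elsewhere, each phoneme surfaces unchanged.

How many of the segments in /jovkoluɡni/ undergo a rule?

Segments that undergo a rule: /o/ → [oː] (rule 4); /o/ → [oː] (rule 4); /u/ → [uː] (rule 4).
All other segments surface unchanged.

3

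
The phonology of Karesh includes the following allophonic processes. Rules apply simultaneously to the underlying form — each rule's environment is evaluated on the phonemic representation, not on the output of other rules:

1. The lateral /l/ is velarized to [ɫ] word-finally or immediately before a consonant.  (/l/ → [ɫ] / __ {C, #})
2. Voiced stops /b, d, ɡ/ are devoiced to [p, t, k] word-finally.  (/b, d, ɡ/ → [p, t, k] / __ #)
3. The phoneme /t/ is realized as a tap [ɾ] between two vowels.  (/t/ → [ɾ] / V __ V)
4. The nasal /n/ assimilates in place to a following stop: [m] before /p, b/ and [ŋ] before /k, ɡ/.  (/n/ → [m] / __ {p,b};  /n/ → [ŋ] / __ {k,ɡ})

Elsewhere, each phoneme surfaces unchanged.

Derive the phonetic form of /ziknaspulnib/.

/z/ stays [z].
/i/ — not in any rule's target class → [i].
/k/ (between /i/ and /n/): no rule targets it → [k].
/n/ (between /k/ and /a/) is in the target of rule 4 but the environment (before a labial or velar stop) is not met → [n].
/a/ (between /n/ and /s/) is unaffected → [a].
/s/ (between /a/ and /p/): no rule targets it → [s].
/p/ stays [p].
/u/ — not in any rule's target class → [u].
/l/ (between /u/ and /n/) occurs word-finally or immediately before a consonant → [ɫ] by rule 1.
/n/ (between /l/ and /i/) is in the target of rule 4 but the environment (before a labial or velar stop) is not met → [n].
/i/ (between /n/ and /b/): no rule targets it → [i].
/b/ (word-final) occurs word-finally → [p] by rule 2.

[ziknaspuɫnip]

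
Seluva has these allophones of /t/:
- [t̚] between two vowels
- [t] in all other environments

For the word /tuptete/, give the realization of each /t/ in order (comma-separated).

[t], [t], [t̚]

Occurrence 1 (position 1): no conditioning environment matches → elsewhere allophone [t].
Occurrence 2 (position 4): no conditioning environment matches → elsewhere allophone [t].
Occurrence 3 (position 6): between two vowels → [t̚].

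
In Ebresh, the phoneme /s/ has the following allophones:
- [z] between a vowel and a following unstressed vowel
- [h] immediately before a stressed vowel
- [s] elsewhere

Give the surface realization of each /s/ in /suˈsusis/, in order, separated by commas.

[s], [h], [z], [s]

Occurrence 1 (position 1): no conditioning environment matches → elsewhere allophone [s].
Occurrence 2 (position 3): immediately before a stressed vowel → [h].
Occurrence 3 (position 5): between a vowel and a following unstressed vowel → [z].
Occurrence 4 (position 7): no conditioning environment matches → elsewhere allophone [s].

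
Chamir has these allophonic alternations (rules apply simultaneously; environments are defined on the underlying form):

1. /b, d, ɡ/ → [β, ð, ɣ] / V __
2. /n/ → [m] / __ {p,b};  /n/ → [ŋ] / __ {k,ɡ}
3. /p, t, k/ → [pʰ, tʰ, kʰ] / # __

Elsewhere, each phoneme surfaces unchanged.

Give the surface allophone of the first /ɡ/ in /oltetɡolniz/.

[ɡ]

/ɡ/ — between /t/ and /o/; rule 1 does not apply here → [ɡ].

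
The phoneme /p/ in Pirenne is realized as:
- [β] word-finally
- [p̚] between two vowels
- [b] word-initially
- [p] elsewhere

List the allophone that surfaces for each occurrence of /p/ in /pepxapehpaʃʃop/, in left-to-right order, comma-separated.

Occurrence 1 (position 1): word-initially → [b].
Occurrence 2 (position 3): no conditioning environment matches → elsewhere allophone [p].
Occurrence 3 (position 6): between two vowels → [p̚].
Occurrence 4 (position 9): no conditioning environment matches → elsewhere allophone [p].
Occurrence 5 (position 14): word-finally → [β].

[b], [p], [p̚], [p], [β]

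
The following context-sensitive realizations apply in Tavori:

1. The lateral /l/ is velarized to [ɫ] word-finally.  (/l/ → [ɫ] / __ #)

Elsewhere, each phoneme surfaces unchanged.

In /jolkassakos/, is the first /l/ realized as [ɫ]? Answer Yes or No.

No

/l/ (between /o/ and /k/) is in the target of rule 1 but the environment (word-finally) is not met → [l].
The actual realization is [l], not [ɫ].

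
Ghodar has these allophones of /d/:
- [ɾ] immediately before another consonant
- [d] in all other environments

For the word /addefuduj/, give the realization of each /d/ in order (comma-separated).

[ɾ], [d], [d]

Occurrence 1 (position 2): immediately before another consonant → [ɾ].
Occurrence 2 (position 3): no conditioning environment matches → elsewhere allophone [d].
Occurrence 3 (position 7): no conditioning environment matches → elsewhere allophone [d].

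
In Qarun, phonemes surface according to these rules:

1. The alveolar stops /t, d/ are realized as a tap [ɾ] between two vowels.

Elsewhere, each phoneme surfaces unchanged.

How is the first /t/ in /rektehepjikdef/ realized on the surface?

/t/ — between /k/ and /e/; rule 1 does not apply here → [t].

[t]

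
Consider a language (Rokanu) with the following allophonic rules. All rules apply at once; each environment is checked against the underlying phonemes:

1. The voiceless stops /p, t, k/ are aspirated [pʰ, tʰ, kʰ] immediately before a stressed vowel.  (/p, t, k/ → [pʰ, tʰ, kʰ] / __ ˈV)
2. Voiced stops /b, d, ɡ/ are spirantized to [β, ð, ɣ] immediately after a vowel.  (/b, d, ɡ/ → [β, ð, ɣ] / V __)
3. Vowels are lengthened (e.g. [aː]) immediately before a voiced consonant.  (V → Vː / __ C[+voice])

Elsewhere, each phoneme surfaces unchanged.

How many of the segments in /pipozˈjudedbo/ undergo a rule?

5

Segments that undergo a rule: /o/ → [oː] (rule 3); /u/ → [uː] (rule 3); /d/ → [ð] (rule 2); /e/ → [eː] (rule 3); /d/ → [ð] (rule 2).
All other segments surface unchanged.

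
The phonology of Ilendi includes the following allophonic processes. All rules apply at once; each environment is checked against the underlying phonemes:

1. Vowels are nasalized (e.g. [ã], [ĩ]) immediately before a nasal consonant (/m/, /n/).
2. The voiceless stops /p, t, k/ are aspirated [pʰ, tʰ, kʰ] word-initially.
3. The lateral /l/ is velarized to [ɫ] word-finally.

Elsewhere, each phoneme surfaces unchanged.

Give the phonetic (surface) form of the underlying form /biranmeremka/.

[birãnmerẽmka]

/b/ (word-initial) is unaffected → [b].
/i/ — between /b/ and /r/; rule 1 does not apply here → [i].
/r/ (between /i/ and /a/): no rule targets it → [r].
/a/ meets the environment for rule 1 (before a nasal consonant) → [ã].
/n/ — not in any rule's target class → [n].
/m/ (between /n/ and /e/) is unaffected → [m].
/e/ (between /m/ and /r/) fails the environment for rule 1, so it stays [e].
/r/ — not in any rule's target class → [r].
Rule 1 applies to /e/ (between /r/ and /m/: before a nasal consonant) → [ẽ].
/m/ — not in any rule's target class → [m].
/k/ — between /m/ and /a/; rule 2 does not apply here → [k].
/a/ — word-final; rule 1 does not apply here → [a].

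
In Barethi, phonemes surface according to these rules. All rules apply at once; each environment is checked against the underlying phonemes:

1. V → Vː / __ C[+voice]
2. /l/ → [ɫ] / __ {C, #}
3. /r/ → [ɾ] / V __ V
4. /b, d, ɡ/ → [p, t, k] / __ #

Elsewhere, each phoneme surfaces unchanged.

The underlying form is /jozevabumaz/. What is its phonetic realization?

/j/ stays [j].
/o/ (between /j/ and /z/): before a voiced consonant, so rule 1 applies → [oː].
/z/ — not in any rule's target class → [z].
Rule 1 applies to /e/ (between /z/ and /v/: before a voiced consonant) → [eː].
/v/ (between /e/ and /a/): no rule targets it → [v].
Rule 1 applies to /a/ (between /v/ and /b/: before a voiced consonant) → [aː].
/b/ (between /a/ and /u/) is in the target of rule 4 but the environment (word-finally) is not met → [b].
/u/ (between /b/ and /m/): before a voiced consonant, so rule 1 applies → [uː].
/m/ stays [m].
/a/ — between /m/ and /z/, before a voiced consonant — surfaces as [aː] (rule 1).
/z/ (word-final) is unaffected → [z].

[joːzeːvaːbuːmaːz]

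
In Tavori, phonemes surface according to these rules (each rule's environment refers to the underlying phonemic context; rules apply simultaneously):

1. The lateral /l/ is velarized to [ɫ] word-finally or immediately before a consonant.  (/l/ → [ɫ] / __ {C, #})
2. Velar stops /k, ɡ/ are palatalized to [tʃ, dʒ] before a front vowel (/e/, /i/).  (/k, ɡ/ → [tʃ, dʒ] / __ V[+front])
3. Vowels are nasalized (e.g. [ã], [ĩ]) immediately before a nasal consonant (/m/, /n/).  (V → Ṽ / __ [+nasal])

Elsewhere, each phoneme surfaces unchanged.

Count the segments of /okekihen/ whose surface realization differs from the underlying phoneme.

3

Segments that undergo a rule: /k/ → [tʃ] (rule 2); /k/ → [tʃ] (rule 2); /e/ → [ẽ] (rule 3).
All other segments surface unchanged.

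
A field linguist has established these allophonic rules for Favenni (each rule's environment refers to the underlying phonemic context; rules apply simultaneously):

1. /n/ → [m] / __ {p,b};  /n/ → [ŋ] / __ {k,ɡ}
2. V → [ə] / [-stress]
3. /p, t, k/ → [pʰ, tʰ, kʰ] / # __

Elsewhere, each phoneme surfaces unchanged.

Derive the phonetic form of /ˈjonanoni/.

[ˈjonənənə]

/j/ (word-initial): no rule targets it → [j].
/o/ — between /j/ and /n/; rule 2 does not apply here → [o].
/n/ — between /o/ and /a/; rule 1 does not apply here → [n].
/a/ meets the environment for rule 2 (in an unstressed syllable) → [ə].
/n/ (between /a/ and /o/) is in the target of rule 1 but the environment (before a labial or velar stop) is not met → [n].
/o/ meets the environment for rule 2 (in an unstressed syllable) → [ə].
/n/ — between /o/ and /i/; rule 1 does not apply here → [n].
Rule 2 applies to /i/ (word-final: in an unstressed syllable) → [ə].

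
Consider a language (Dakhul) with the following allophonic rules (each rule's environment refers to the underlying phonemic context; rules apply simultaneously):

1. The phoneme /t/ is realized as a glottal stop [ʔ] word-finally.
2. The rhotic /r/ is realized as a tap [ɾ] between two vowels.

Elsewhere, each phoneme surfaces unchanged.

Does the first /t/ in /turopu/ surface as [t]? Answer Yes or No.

/t/ — word-initial; rule 1 does not apply here → [t].
The actual realization is [t], which matches [t].

Yes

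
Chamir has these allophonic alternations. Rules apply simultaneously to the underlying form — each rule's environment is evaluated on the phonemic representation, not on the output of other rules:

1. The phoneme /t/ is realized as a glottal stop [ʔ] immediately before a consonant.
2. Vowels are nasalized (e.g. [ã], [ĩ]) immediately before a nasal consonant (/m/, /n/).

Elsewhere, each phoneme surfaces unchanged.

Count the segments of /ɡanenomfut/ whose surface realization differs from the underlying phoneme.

3

Segments that undergo a rule: /a/ → [ã] (rule 2); /e/ → [ẽ] (rule 2); /o/ → [õ] (rule 2).
All other segments surface unchanged.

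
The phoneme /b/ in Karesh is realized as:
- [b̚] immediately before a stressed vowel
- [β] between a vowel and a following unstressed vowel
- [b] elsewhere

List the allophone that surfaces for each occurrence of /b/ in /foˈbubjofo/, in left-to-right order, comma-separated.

Occurrence 1 (position 3): immediately before a stressed vowel → [b̚].
Occurrence 2 (position 5): no conditioning environment matches → elsewhere allophone [b].

[b̚], [b]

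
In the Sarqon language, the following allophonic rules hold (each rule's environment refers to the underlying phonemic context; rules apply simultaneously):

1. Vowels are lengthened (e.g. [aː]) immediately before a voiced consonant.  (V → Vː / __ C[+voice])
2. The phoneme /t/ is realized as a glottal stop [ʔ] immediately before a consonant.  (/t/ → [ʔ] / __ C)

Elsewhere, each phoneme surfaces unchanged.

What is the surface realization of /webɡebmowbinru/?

[weːbɡeːbmoːwbiːnru]

/e/ — between /w/ and /b/, before a voiced consonant — surfaces as [eː] (rule 1).
/e/ meets the environment for rule 1 (before a voiced consonant) → [eː].
/o/ — between /m/ and /w/, before a voiced consonant — surfaces as [oː] (rule 1).
/i/ (between /b/ and /n/): before a voiced consonant, so rule 1 applies → [iː].
/u/ (word-final) fails the environment for rule 1, so it stays [u].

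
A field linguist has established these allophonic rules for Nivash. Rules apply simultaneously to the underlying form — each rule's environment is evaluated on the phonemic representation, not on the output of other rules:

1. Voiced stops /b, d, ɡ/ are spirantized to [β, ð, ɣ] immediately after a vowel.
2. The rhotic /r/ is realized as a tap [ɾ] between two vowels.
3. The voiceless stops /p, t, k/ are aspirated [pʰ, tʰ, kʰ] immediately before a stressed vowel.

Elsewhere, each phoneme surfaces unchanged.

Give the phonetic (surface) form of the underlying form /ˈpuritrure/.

[ˈpʰuɾitruɾe]

/p/ — word-initial, immediately before a stressed vowel — surfaces as [pʰ] (rule 3).
/u/ (between /p/ and /r/): no rule targets it → [u].
/r/ (between /u/ and /i/) occurs between two vowels → [ɾ] by rule 2.
/i/ (between /r/ and /t/): no rule targets it → [i].
/t/ (between /i/ and /r/) fails the environment for rule 3, so it stays [t].
/r/ (between /t/ and /u/) fails the environment for rule 2, so it stays [r].
/u/ (between /r/ and /r/): no rule targets it → [u].
/r/ — between /u/ and /e/, between two vowels — surfaces as [ɾ] (rule 2).
/e/ (word-final) is unaffected → [e].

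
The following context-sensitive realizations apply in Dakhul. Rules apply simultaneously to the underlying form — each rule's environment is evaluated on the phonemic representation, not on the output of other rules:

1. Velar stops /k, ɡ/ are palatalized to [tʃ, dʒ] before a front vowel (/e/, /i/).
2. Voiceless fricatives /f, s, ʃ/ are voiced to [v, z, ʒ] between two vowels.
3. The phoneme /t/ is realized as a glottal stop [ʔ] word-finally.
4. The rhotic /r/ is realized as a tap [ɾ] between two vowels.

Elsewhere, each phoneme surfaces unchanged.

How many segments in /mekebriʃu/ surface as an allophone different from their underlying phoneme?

Segments that undergo a rule: /k/ → [tʃ] (rule 1); /ʃ/ → [ʒ] (rule 2).
All other segments surface unchanged.

2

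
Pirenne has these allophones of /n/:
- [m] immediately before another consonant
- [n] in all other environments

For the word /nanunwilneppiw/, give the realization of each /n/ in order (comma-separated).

Occurrence 1 (position 1): no conditioning environment matches → elsewhere allophone [n].
Occurrence 2 (position 3): no conditioning environment matches → elsewhere allophone [n].
Occurrence 3 (position 5): immediately before another consonant → [m].
Occurrence 4 (position 9): no conditioning environment matches → elsewhere allophone [n].

[n], [n], [m], [n]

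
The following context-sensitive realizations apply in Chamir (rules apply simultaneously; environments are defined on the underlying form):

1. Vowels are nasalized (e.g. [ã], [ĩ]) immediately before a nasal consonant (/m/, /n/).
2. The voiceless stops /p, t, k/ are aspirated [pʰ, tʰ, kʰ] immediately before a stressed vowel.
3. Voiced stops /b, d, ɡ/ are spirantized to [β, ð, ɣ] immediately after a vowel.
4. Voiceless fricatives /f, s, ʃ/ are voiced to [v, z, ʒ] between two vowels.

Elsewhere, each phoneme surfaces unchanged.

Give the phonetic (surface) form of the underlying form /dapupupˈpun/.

/d/ (word-initial) is in the target of rule 3 but the environment (immediately after a vowel) is not met → [d].
/a/ (between /d/ and /p/) is in the target of rule 1 but the environment (before a nasal consonant) is not met → [a].
/p/ (between /a/ and /u/) is in the target of rule 2 but the environment (immediately before a stressed vowel) is not met → [p].
/u/ (between /p/ and /p/) is in the target of rule 1 but the environment (before a nasal consonant) is not met → [u].
/p/ (between /u/ and /u/) is in the target of rule 2 but the environment (immediately before a stressed vowel) is not met → [p].
/u/ — between /p/ and /p/; rule 1 does not apply here → [u].
/p/ (between /u/ and /p/) is in the target of rule 2 but the environment (immediately before a stressed vowel) is not met → [p].
/p/ — between /p/ and /u/, immediately before a stressed vowel — surfaces as [pʰ] (rule 2).
/u/ (between /p/ and /n/) occurs before a nasal consonant → [ũ] by rule 1.
/n/ — not in any rule's target class → [n].

[dapupupˈpʰũn]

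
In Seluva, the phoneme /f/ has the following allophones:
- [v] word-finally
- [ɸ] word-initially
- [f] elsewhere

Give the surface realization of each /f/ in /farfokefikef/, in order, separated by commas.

Occurrence 1 (position 1): word-initially → [ɸ].
Occurrence 2 (position 4): no conditioning environment matches → elsewhere allophone [f].
Occurrence 3 (position 8): no conditioning environment matches → elsewhere allophone [f].
Occurrence 4 (position 12): word-finally → [v].

[ɸ], [f], [f], [v]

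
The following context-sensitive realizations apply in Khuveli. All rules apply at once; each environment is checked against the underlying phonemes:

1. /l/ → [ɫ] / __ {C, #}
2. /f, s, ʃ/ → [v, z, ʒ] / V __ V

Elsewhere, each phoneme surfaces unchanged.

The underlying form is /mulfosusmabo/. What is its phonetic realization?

[muɫfozusmabo]

/m/ stays [m].
/u/ stays [u].
/l/ meets the environment for rule 1 (word-finally or immediately before a consonant) → [ɫ].
/f/ (between /l/ and /o/) is in the target of rule 2 but the environment (between two vowels) is not met → [f].
/o/ — not in any rule's target class → [o].
/s/ meets the environment for rule 2 (between two vowels) → [z].
/u/ (between /s/ and /s/) is unaffected → [u].
/s/ (between /u/ and /m/) is in the target of rule 2 but the environment (between two vowels) is not met → [s].
/m/ — not in any rule's target class → [m].
/a/ (between /m/ and /b/): no rule targets it → [a].
/b/ (between /a/ and /o/): no rule targets it → [b].
/o/ — not in any rule's target class → [o].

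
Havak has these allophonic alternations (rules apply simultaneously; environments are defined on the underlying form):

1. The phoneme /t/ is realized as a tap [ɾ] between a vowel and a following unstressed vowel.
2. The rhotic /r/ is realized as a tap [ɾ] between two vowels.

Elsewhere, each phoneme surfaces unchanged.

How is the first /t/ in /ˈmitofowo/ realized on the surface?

[ɾ]

/t/ (between /i/ and /o/): between a vowel and a following unstressed vowel, so rule 1 applies → [ɾ].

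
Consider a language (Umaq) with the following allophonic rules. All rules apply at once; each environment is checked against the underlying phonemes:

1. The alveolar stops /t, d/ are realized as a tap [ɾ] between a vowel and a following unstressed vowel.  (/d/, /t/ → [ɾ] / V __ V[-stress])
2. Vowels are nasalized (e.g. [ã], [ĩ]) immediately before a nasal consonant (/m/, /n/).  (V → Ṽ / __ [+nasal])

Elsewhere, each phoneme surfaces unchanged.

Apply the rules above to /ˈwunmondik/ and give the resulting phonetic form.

[ˈwũnmõndik]

/w/ — not in any rule's target class → [w].
/u/ meets the environment for rule 2 (before a nasal consonant) → [ũ].
/n/ stays [n].
/m/ (between /n/ and /o/) is unaffected → [m].
/o/ meets the environment for rule 2 (before a nasal consonant) → [õ].
/n/ (between /o/ and /d/): no rule targets it → [n].
/d/ (between /n/ and /i/) is in the target of rule 1 but the environment (between a vowel and a following unstressed vowel) is not met → [d].
/i/ — between /d/ and /k/; rule 2 does not apply here → [i].
/k/ stays [k].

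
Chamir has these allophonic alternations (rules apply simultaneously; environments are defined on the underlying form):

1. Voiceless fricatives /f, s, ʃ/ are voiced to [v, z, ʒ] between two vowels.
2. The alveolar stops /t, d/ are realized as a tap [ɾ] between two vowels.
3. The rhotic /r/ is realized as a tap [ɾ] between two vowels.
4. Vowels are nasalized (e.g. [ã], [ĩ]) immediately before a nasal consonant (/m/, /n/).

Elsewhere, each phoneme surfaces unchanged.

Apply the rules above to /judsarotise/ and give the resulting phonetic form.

/u/ — between /j/ and /d/; rule 4 does not apply here → [u].
/d/ (between /u/ and /s/) fails the environment for rule 2, so it stays [d].
/s/ (between /d/ and /a/): rule 1 targets it, but not between two vowels → unchanged [s].
/a/ (between /s/ and /r/): rule 4 targets it, but not before a nasal consonant → unchanged [a].
Rule 3 applies to /r/ (between /a/ and /o/: between two vowels) → [ɾ].
/o/ — between /r/ and /t/; rule 4 does not apply here → [o].
/t/ (between /o/ and /i/): between two vowels, so rule 2 applies → [ɾ].
/i/ (between /t/ and /s/): rule 4 targets it, but not before a nasal consonant → unchanged [i].
/s/ (between /i/ and /e/): between two vowels, so rule 1 applies → [z].
/e/ (word-final): rule 4 targets it, but not before a nasal consonant → unchanged [e].

[judsaɾoɾize]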